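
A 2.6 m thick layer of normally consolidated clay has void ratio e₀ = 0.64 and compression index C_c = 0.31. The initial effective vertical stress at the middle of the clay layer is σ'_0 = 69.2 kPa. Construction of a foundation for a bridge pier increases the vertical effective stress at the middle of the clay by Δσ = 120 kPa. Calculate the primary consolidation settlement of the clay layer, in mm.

Final effective stress: σ'_f = σ'_0 + Δσ = 69.2 + 120 = 189.2 kPa.
Normally consolidated clay, so the full stress increment lies on the virgin compression line:
S_c = C_c·H/(1+e₀)·log₁₀(σ'_f/σ'_0) = 0.31×2.6/(1+0.64)×log₁₀(189.2/69.2)
    = 0.49146 × 0.43682 = 0.2147 m

S_c ≈ 215 mm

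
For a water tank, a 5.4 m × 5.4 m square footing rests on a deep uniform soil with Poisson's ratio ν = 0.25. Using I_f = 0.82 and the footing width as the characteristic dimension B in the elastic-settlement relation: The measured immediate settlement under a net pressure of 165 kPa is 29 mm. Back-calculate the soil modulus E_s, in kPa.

E_s ≈ 23600 kPa

S_e = q·B·(1−ν²)/E_s · I_f  ⇒  E_s = q·B·(1−ν²)·I_f / S_e.
E_s = 165 × 5.4 × 0.9375 × 0.82 / 0.029 = 23620 kPa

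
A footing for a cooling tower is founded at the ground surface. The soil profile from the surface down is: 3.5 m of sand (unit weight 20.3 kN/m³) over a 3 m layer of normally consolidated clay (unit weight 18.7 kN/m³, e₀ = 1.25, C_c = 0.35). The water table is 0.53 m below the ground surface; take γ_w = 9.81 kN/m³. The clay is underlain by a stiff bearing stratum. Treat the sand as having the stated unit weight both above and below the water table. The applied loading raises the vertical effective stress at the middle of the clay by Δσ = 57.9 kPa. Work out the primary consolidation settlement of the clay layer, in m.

Mid-depth of clay below the ground surface: z = 3.5 + 3/2 = 5 m.
Total vertical stress at mid-clay: σ_v = 20.3×3.5 + 18.7×1.5 = 99.1 kPa.
Pore pressure: u = 9.81×(5 − 0.53) = 43.851 kPa.
Initial effective stress: σ'_0 = σ_v − u = 99.1 − 43.851 = 55.249 kPa.
Final effective stress: σ'_f = σ'_0 + Δσ = 55.249 + 57.9 = 113.15 kPa.
Normally consolidated clay, so the full stress increment lies on the virgin compression line:
S_c = C_c·H/(1+e₀)·log₁₀(σ'_f/σ'_0) = 0.35×3/(1+1.25)×log₁₀(113.15/55.249)
    = 0.46667 × 0.31133 = 0.1453 m

S_c ≈ 0.145 m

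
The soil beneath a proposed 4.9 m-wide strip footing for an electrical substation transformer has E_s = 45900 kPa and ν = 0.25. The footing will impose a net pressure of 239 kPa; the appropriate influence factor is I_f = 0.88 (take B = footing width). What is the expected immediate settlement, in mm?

S_e ≈ 21 mm

Immediate (elastic) settlement: S_e = q·B·(1−ν²)/E_s · I_f.
S_e = 239 × 4.9 × (1 − 0.25²) / 45900 × 0.88
    = 239 × 4.9 × 0.9375 / 45900 × 0.88
    = 0.02105 m = 21.05 mm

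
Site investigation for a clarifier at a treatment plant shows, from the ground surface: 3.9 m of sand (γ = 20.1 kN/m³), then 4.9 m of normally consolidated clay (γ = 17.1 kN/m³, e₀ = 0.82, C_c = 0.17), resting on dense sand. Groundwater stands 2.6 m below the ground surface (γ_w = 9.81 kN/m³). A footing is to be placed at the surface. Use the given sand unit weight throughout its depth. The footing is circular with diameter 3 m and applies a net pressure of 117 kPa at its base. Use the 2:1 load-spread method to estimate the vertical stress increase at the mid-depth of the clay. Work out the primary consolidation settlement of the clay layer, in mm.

Mid-depth of clay below the ground surface: z = 3.9 + 4.9/2 = 6.35 m.
Total vertical stress at mid-clay: σ_v = 20.1×3.9 + 17.1×2.45 = 120.28 kPa.
Pore pressure: u = 9.81×(6.35 − 2.6) = 36.788 kPa.
Initial effective stress: σ'_0 = σ_v − u = 120.28 − 36.788 = 83.492 kPa.
Stress increase at mid-clay by the 2:1 spreading method:
Δσ ≈ qD²/(D+z)² = 117×3²/(3+6.35)² = 12.045 kPa
Final effective stress: σ'_f = σ'_0 + Δσ = 83.492 + 12.045 = 95.537 kPa.
Normally consolidated clay, so the full stress increment lies on the virgin compression line:
S_c = C_c·H/(1+e₀)·log₁₀(σ'_f/σ'_0) = 0.17×4.9/(1+0.82)×log₁₀(95.537/83.492)
    = 0.45769 × 0.058527 = 0.02679 m

S_c ≈ 26.8 mm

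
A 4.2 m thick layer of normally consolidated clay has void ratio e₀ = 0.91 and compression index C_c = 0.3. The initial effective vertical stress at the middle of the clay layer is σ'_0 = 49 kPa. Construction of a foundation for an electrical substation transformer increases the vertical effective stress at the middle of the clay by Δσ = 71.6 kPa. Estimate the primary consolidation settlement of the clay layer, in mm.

Final effective stress: σ'_f = σ'_0 + Δσ = 49 + 71.6 = 120.6 kPa.
Normally consolidated clay, so the full stress increment lies on the virgin compression line:
S_c = C_c·H/(1+e₀)·log₁₀(σ'_f/σ'_0) = 0.3×4.2/(1+0.91)×log₁₀(120.6/49)
    = 0.65969 × 0.39115 = 0.258 m

S_c ≈ 258 mm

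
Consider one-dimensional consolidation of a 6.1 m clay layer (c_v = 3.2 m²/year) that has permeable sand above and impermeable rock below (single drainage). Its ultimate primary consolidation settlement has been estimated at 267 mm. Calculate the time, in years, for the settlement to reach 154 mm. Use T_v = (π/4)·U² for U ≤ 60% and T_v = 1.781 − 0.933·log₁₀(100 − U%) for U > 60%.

t ≈ 3.04 years

Drainage path length: H_d = H = 6.1 m (single drainage).
U = S(t)/S_ult = 154/267 = 0.5768.
U ≤ 60%: T_v = (π/4)·U² = (π/4)×0.57678² = 0.26128.
t = T_v·H_d²/c_v = 0.26128×6.1²/3.2 = 3.038 years.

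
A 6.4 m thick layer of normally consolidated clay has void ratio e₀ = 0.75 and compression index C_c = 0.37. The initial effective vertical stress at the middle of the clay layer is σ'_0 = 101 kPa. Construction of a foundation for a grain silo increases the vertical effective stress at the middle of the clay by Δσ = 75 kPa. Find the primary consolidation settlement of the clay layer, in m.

Final effective stress: σ'_f = σ'_0 + Δσ = 101 + 75 = 176 kPa.
Normally consolidated clay, so the full stress increment lies on the virgin compression line:
S_c = C_c·H/(1+e₀)·log₁₀(σ'_f/σ'_0) = 0.37×6.4/(1+0.75)×log₁₀(176/101)
    = 1.3531 × 0.24119 = 0.3264 m

S_c ≈ 0.326 m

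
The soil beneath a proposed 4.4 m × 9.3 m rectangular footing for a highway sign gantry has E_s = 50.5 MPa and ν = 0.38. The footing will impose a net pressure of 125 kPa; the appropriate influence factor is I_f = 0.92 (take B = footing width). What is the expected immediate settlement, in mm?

Immediate (elastic) settlement: S_e = q·B·(1−ν²)/E_s · I_f.
E_s = 50.5 MPa = 50500 kPa.
S_e = 125 × 4.4 × (1 − 0.38²) / 50500 × 0.92
    = 125 × 4.4 × 0.8556 / 50500 × 0.92
    = 0.008573 m = 8.573 mm

S_e ≈ 8.57 mm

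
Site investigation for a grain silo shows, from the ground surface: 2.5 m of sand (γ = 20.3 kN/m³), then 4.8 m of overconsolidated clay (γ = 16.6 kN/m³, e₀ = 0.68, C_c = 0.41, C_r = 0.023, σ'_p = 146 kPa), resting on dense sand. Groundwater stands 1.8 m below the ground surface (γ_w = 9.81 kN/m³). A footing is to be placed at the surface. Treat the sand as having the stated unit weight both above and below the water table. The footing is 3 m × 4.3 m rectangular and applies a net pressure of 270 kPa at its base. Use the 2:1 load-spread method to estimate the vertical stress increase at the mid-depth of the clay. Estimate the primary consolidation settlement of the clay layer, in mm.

S_c ≈ 16.7 mm

Mid-depth of clay below the ground surface: z = 2.5 + 4.8/2 = 4.9 m.
Total vertical stress at mid-clay: σ_v = 20.3×2.5 + 16.6×2.4 = 90.59 kPa.
Pore pressure: u = 9.81×(4.9 − 1.8) = 30.411 kPa.
Initial effective stress: σ'_0 = σ_v − u = 90.59 − 30.411 = 60.179 kPa.
Stress increase at mid-clay by the 2:1 spreading method:
Δσ = qBL/((B+z)(L+z)) = 270×3×4.3/((3+4.9)(4.3+4.9)) = 47.922 kPa
Final effective stress: σ'_f = 60.179 + 47.922 = 108.1 kPa.
σ'_f = 108.1 ≤ σ'_p = 146 kPa, so the clay remains overconsolidated and only the recompression index applies:
S_c = C_r·H/(1+e₀)·log₁₀(σ'_f/σ'_0) = 0.023×4.8/1.68×log₁₀(108.1/60.179)
    = 0.065713 × 0.25438 = 0.01672 m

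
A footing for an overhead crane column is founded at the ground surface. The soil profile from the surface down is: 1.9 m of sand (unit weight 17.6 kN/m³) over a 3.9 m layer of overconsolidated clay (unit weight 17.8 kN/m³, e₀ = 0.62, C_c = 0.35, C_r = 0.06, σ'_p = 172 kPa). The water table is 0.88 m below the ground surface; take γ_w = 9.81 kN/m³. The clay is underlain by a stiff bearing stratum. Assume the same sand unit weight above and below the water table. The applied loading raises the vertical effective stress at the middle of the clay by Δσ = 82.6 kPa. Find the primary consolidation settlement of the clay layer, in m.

S_c ≈ 0.0713 m

Mid-depth of clay below the ground surface: z = 1.9 + 3.9/2 = 3.85 m.
Total vertical stress at mid-clay: σ_v = 17.6×1.9 + 17.8×1.95 = 68.15 kPa.
Pore pressure: u = 9.81×(3.85 − 0.88) = 29.136 kPa.
Initial effective stress: σ'_0 = σ_v − u = 68.15 − 29.136 = 39.014 kPa.
Final effective stress: σ'_f = 39.014 + 82.6 = 121.61 kPa.
σ'_f = 121.61 ≤ σ'_p = 172 kPa, so the clay remains overconsolidated and only the recompression index applies:
S_c = C_r·H/(1+e₀)·log₁₀(σ'_f/σ'_0) = 0.06×3.9/1.62×log₁₀(121.61/39.014)
    = 0.14444 × 0.49375 = 0.07132 m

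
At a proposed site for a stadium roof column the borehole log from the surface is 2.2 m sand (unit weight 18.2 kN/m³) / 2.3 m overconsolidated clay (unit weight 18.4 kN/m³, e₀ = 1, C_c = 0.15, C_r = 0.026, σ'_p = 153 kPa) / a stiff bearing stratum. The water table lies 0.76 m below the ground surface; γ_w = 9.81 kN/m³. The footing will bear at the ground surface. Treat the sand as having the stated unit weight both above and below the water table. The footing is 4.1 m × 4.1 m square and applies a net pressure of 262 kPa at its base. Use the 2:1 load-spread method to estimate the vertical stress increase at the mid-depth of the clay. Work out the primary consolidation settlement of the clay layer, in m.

Mid-depth of clay below the ground surface: z = 2.2 + 2.3/2 = 3.35 m.
Total vertical stress at mid-clay: σ_v = 18.2×2.2 + 18.4×1.15 = 61.2 kPa.
Pore pressure: u = 9.81×(3.35 − 0.76) = 25.408 kPa.
Initial effective stress: σ'_0 = σ_v − u = 61.2 − 25.408 = 35.792 kPa.
Stress increase at mid-clay by the 2:1 spreading method:
Δσ = qBL/((B+z)(L+z)) = 262×4.1×4.1/((4.1+3.35)(4.1+3.35)) = 79.352 kPa
Final effective stress: σ'_f = 35.792 + 79.352 = 115.14 kPa.
σ'_f = 115.14 ≤ σ'_p = 153 kPa, so the clay remains overconsolidated and only the recompression index applies:
S_c = C_r·H/(1+e₀)·log₁₀(σ'_f/σ'_0) = 0.026×2.3/2×log₁₀(115.14/35.792)
    = 0.0299 × 0.50744 = 0.01517 m

S_c ≈ 0.0152 m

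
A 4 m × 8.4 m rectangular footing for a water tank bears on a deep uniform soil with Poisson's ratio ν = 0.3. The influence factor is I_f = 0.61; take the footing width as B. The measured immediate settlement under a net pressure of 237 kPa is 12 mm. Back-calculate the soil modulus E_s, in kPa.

E_s ≈ 43900 kPa

S_e = q·B·(1−ν²)/E_s · I_f  ⇒  E_s = q·B·(1−ν²)·I_f / S_e.
E_s = 237 × 4 × 0.91 × 0.61 / 0.012 = 43850 kPa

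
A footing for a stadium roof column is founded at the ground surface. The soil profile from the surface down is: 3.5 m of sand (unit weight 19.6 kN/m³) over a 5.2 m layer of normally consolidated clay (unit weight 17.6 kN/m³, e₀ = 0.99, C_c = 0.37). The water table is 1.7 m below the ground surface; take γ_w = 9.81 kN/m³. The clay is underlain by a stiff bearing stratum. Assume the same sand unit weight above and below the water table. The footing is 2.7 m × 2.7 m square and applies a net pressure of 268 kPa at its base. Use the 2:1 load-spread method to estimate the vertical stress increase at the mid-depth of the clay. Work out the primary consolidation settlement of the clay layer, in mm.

Mid-depth of clay below the ground surface: z = 3.5 + 5.2/2 = 6.1 m.
Total vertical stress at mid-clay: σ_v = 19.6×3.5 + 17.6×2.6 = 114.36 kPa.
Pore pressure: u = 9.81×(6.1 − 1.7) = 43.164 kPa.
Initial effective stress: σ'_0 = σ_v − u = 114.36 − 43.164 = 71.196 kPa.
Stress increase at mid-clay by the 2:1 spreading method:
Δσ = qBL/((B+z)(L+z)) = 268×2.7×2.7/((2.7+6.1)(2.7+6.1)) = 25.229 kPa
Final effective stress: σ'_f = σ'_0 + Δσ = 71.196 + 25.229 = 96.425 kPa.
Normally consolidated clay, so the full stress increment lies on the virgin compression line:
S_c = C_c·H/(1+e₀)·log₁₀(σ'_f/σ'_0) = 0.37×5.2/(1+0.99)×log₁₀(96.425/71.196)
    = 0.96683 × 0.13173 = 0.1274 m

S_c ≈ 127 mm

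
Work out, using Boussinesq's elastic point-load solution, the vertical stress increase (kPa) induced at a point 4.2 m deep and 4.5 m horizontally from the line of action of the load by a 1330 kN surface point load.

Δσ_z ≈ 5.32 kPa

Boussinesq vertical stress below a point load on an elastic half-space:
Δσ_z = 3P/(2πz²) · [1 + (r/z)²]^(−5/2)
r/z = 4.5/4.2 = 1.0714; [1+(r/z)²]^(−5/2) = 0.14789.
Δσ_z = 3×1330/(2π×4.2²) × 0.14789 = 35.999 × 0.14789 = 5.324 kPa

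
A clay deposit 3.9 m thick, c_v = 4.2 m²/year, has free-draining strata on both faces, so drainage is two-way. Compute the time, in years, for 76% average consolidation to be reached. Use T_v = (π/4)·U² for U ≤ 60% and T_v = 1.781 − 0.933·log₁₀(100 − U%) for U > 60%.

Drainage path length: H_d = H/2 = 1.95 m (double drainage).
U > 60%: T_v = 1.781 − 0.933·log₁₀(100 − 76) = 0.49326.
t = T_v·H_d²/c_v = 0.49326×1.95²/4.2 = 0.4466 years.

t ≈ 0.447 years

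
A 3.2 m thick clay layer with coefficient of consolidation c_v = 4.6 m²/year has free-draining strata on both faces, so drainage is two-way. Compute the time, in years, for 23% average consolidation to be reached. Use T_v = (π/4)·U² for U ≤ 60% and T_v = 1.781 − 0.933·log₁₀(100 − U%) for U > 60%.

Drainage path length: H_d = H/2 = 1.6 m (double drainage).
U ≤ 60%: T_v = (π/4)·U² = (π/4)×0.23² = 0.041548.
t = T_v·H_d²/c_v = 0.041548×1.6²/4.6 = 0.02312 years.

t ≈ 0.0231 years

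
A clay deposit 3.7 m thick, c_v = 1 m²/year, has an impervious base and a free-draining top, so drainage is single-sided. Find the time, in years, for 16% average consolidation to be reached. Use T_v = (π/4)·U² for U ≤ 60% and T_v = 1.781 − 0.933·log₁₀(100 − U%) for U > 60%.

t ≈ 0.275 years

Drainage path length: H_d = H = 3.7 m (single drainage).
U ≤ 60%: T_v = (π/4)·U² = (π/4)×0.16² = 0.020106.
t = T_v·H_d²/c_v = 0.020106×3.7²/1 = 0.2753 years.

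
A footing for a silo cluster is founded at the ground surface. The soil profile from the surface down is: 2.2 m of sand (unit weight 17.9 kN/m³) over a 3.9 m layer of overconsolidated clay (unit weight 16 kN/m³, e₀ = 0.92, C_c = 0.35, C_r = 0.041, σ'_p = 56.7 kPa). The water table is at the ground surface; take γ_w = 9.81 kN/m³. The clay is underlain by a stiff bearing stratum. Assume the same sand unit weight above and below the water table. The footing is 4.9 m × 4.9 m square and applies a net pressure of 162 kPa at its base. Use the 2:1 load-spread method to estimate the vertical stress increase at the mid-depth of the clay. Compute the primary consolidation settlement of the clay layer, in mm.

Mid-depth of clay below the ground surface: z = 2.2 + 3.9/2 = 4.15 m.
Total vertical stress at mid-clay: σ_v = 17.9×2.2 + 16×1.95 = 70.58 kPa.
Pore pressure: u = 9.81×(4.15 − 0) = 40.712 kPa.
Initial effective stress: σ'_0 = σ_v − u = 70.58 − 40.712 = 29.868 kPa.
Stress increase at mid-clay by the 2:1 spreading method:
Δσ = qBL/((B+z)(L+z)) = 162×4.9×4.9/((4.9+4.15)(4.9+4.15)) = 47.491 kPa
Final effective stress: σ'_f = 29.868 + 47.491 = 77.359 kPa.
σ'_f = 77.359 > σ'_p = 56.7 kPa, so the stress path crosses the preconsolidation pressure — recompression up to σ'_p, then virgin compression beyond:
S_c = H/(1+e₀)·[C_r·log₁₀(σ'_p/σ'_0) + C_c·log₁₀(σ'_f/σ'_p)]
    = 3.9/1.92 × [0.041×log₁₀(56.7/29.868) + 0.35×log₁₀(77.359/56.7)]
    = 2.0312 × [0.011413 + 0.047225] = 0.1191 m

S_c ≈ 119 mm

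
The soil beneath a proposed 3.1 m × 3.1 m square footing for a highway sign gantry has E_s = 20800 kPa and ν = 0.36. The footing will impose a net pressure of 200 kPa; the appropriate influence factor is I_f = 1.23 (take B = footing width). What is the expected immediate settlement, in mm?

S_e ≈ 31.9 mm

Immediate (elastic) settlement: S_e = q·B·(1−ν²)/E_s · I_f.
S_e = 200 × 3.1 × (1 − 0.36²) / 20800 × 1.23
    = 200 × 3.1 × 0.8704 / 20800 × 1.23
    = 0.03191 m = 31.91 mm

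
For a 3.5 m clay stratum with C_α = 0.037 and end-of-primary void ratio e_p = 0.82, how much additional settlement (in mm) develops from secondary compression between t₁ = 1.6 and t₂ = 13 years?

Secondary compression: S_s = C_α·H/(1+e_p)·log₁₀(t₂/t₁)
S_s = 0.037×3.5/(1+0.82)×log₁₀(13/1.6)
    = 0.07115 × 0.9098 = 0.06474 m

S_s ≈ 64.7 mm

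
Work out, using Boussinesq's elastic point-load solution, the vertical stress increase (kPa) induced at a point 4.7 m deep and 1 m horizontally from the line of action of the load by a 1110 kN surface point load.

Δσ_z ≈ 21.5 kPa

Boussinesq vertical stress below a point load on an elastic half-space:
Δσ_z = 3P/(2πz²) · [1 + (r/z)²]^(−5/2)
r/z = 1/4.7 = 0.21277; [1+(r/z)²]^(−5/2) = 0.89522.
Δσ_z = 3×1110/(2π×4.7²) × 0.89522 = 23.992 × 0.89522 = 21.48 kPa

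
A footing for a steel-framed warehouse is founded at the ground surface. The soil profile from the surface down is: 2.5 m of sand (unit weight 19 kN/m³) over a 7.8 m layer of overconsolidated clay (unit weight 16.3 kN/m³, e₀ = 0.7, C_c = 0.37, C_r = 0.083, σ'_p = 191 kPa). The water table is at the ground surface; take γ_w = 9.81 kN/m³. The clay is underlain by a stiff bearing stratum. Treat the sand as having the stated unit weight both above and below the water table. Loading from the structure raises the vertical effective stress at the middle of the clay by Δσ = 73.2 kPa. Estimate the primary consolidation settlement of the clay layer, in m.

Mid-depth of clay below the ground surface: z = 2.5 + 7.8/2 = 6.4 m.
Total vertical stress at mid-clay: σ_v = 19×2.5 + 16.3×3.9 = 111.07 kPa.
Pore pressure: u = 9.81×(6.4 − 0) = 62.784 kPa.
Initial effective stress: σ'_0 = σ_v − u = 111.07 − 62.784 = 48.286 kPa.
Final effective stress: σ'_f = 48.286 + 73.2 = 121.49 kPa.
σ'_f = 121.49 ≤ σ'_p = 191 kPa, so the clay remains overconsolidated and only the recompression index applies:
S_c = C_r·H/(1+e₀)·log₁₀(σ'_f/σ'_0) = 0.083×7.8/1.7×log₁₀(121.49/48.286)
    = 0.38082 × 0.40072 = 0.1526 m

S_c ≈ 0.153 m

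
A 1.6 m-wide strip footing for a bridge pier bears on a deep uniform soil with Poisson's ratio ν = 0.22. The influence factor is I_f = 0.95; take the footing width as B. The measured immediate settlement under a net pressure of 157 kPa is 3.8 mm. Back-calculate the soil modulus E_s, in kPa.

S_e = q·B·(1−ν²)/E_s · I_f  ⇒  E_s = q·B·(1−ν²)·I_f / S_e.
E_s = 157 × 1.6 × 0.9516 × 0.95 / 0.0038 = 59760 kPa

E_s ≈ 59800 kPa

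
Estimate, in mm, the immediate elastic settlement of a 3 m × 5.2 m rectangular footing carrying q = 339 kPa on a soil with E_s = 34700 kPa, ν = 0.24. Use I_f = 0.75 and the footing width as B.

Immediate (elastic) settlement: S_e = q·B·(1−ν²)/E_s · I_f.
S_e = 339 × 3 × (1 − 0.24²) / 34700 × 0.75
    = 339 × 3 × 0.9424 / 34700 × 0.75
    = 0.02072 m = 20.72 mm

S_e ≈ 20.7 mm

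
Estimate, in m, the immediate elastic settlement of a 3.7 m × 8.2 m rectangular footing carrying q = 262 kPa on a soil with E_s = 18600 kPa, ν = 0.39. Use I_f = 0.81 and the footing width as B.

S_e ≈ 0.0358 m

Immediate (elastic) settlement: S_e = q·B·(1−ν²)/E_s · I_f.
S_e = 262 × 3.7 × (1 − 0.39²) / 18600 × 0.81
    = 262 × 3.7 × 0.8479 / 18600 × 0.81
    = 0.03579 m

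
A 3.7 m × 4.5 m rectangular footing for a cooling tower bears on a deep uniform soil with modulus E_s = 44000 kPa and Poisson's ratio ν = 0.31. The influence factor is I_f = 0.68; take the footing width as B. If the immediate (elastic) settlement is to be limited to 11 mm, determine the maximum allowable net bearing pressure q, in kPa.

q ≈ 213 kPa

S_e = q·B·(1−ν²)/E_s · I_f  ⇒  q = S_e·E_s / (B·(1−ν²)·I_f).
q = 0.011 × 44000 / (3.7 × 0.9039 × 0.68) = 212.8 kPa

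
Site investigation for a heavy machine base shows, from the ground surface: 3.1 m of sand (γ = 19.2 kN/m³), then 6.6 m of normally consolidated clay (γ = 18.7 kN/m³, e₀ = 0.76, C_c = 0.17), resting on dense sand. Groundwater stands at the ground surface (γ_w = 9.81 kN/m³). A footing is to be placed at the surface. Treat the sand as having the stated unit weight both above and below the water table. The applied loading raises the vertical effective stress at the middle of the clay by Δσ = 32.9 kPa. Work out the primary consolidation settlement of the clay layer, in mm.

Mid-depth of clay below the ground surface: z = 3.1 + 6.6/2 = 6.4 m.
Total vertical stress at mid-clay: σ_v = 19.2×3.1 + 18.7×3.3 = 121.23 kPa.
Pore pressure: u = 9.81×(6.4 − 0) = 62.784 kPa.
Initial effective stress: σ'_0 = σ_v − u = 121.23 − 62.784 = 58.446 kPa.
Final effective stress: σ'_f = σ'_0 + Δσ = 58.446 + 32.9 = 91.346 kPa.
Normally consolidated clay, so the full stress increment lies on the virgin compression line:
S_c = C_c·H/(1+e₀)·log₁₀(σ'_f/σ'_0) = 0.17×6.6/(1+0.76)×log₁₀(91.346/58.446)
    = 0.6375 × 0.19393 = 0.1236 m

S_c ≈ 124 mm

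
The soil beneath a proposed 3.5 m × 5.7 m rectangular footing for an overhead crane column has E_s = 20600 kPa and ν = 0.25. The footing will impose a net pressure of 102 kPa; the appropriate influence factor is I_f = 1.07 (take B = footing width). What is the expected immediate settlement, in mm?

Immediate (elastic) settlement: S_e = q·B·(1−ν²)/E_s · I_f.
S_e = 102 × 3.5 × (1 − 0.25²) / 20600 × 1.07
    = 102 × 3.5 × 0.9375 / 20600 × 1.07
    = 0.01738 m = 17.38 mm

S_e ≈ 17.4 mm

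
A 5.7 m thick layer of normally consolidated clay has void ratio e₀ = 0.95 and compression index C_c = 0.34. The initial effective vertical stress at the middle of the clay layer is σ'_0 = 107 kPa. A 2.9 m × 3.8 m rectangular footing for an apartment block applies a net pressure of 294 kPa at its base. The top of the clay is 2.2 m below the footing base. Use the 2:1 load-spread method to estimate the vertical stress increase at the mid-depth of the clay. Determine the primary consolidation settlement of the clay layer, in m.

S_c ≈ 0.154 m

Mid-depth of clay below the footing base: z = 2.2 + 5.7/2 = 5.05 m.
Stress increase at mid-clay by the 2:1 spreading method:
Δσ = qBL/((B+z)(L+z)) = 294×2.9×3.8/((2.9+5.05)(3.8+5.05)) = 46.049 kPa
Final effective stress: σ'_f = σ'_0 + Δσ = 107 + 46.049 = 153.05 kPa.
Normally consolidated clay, so the full stress increment lies on the virgin compression line:
S_c = C_c·H/(1+e₀)·log₁₀(σ'_f/σ'_0) = 0.34×5.7/(1+0.95)×log₁₀(153.05/107)
    = 0.99385 × 0.15545 = 0.1545 m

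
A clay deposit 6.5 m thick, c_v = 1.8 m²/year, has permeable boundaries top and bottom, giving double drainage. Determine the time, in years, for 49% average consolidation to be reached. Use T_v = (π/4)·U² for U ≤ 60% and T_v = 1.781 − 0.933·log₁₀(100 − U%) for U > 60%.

Drainage path length: H_d = H/2 = 3.25 m (double drainage).
U ≤ 60%: T_v = (π/4)·U² = (π/4)×0.49² = 0.18857.
t = T_v·H_d²/c_v = 0.18857×3.25²/1.8 = 1.107 years.

t ≈ 1.11 years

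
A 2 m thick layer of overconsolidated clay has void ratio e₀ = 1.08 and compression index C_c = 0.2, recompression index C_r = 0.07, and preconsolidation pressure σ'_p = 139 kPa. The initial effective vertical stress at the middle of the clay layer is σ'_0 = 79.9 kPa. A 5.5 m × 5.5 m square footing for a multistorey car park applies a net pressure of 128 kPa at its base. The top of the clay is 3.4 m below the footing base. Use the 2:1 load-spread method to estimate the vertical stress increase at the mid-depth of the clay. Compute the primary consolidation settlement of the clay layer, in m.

S_c ≈ 0.0117 m

Mid-depth of clay below the footing base: z = 3.4 + 2/2 = 4.4 m.
Stress increase at mid-clay by the 2:1 spreading method:
Δσ = qBL/((B+z)(L+z)) = 128×5.5×5.5/((5.5+4.4)(5.5+4.4)) = 39.506 kPa
Final effective stress: σ'_f = 79.9 + 39.506 = 119.41 kPa.
σ'_f = 119.41 ≤ σ'_p = 139 kPa, so the clay remains overconsolidated and only the recompression index applies:
S_c = C_r·H/(1+e₀)·log₁₀(σ'_f/σ'_0) = 0.07×2/2.08×log₁₀(119.41/79.9)
    = 0.067308 × 0.17449 = 0.01174 m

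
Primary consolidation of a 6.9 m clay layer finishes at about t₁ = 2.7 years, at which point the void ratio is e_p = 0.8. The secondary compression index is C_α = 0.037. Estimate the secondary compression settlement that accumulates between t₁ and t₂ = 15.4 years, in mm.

S_s ≈ 107 mm

Secondary compression: S_s = C_α·H/(1+e_p)·log₁₀(t₂/t₁)
S_s = 0.037×6.9/(1+0.8)×log₁₀(15.4/2.7)
    = 0.1418 × 0.7562 = 0.1072 m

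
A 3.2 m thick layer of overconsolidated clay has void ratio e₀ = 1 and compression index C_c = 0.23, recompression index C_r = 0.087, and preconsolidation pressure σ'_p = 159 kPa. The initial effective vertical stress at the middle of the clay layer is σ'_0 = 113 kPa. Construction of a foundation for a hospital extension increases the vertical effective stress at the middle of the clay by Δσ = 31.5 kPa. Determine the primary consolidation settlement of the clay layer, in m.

S_c ≈ 0.0149 m

Final effective stress: σ'_f = 113 + 31.5 = 144.5 kPa.
σ'_f = 144.5 ≤ σ'_p = 159 kPa, so the clay remains overconsolidated and only the recompression index applies:
S_c = C_r·H/(1+e₀)·log₁₀(σ'_f/σ'_0) = 0.087×3.2/2×log₁₀(144.5/113)
    = 0.1392 × 0.10679 = 0.01487 m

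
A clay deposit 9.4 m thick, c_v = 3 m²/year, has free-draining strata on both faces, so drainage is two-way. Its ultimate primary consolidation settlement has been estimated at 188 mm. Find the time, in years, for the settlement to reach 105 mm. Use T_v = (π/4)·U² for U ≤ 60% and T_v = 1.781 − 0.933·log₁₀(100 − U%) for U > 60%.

t ≈ 1.8 years

Drainage path length: H_d = H/2 = 4.7 m (double drainage).
U = S(t)/S_ult = 105/188 = 0.5585.
U ≤ 60%: T_v = (π/4)·U² = (π/4)×0.55851² = 0.24499.
t = T_v·H_d²/c_v = 0.24499×4.7²/3 = 1.804 years.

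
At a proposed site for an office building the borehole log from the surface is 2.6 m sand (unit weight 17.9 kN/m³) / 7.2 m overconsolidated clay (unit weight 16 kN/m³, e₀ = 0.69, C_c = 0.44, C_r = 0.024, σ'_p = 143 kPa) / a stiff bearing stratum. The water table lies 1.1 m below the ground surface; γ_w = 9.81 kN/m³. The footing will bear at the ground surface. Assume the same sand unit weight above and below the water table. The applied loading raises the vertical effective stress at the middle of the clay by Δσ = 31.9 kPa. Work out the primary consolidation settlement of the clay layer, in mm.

Mid-depth of clay below the ground surface: z = 2.6 + 7.2/2 = 6.2 m.
Total vertical stress at mid-clay: σ_v = 17.9×2.6 + 16×3.6 = 104.14 kPa.
Pore pressure: u = 9.81×(6.2 − 1.1) = 50.031 kPa.
Initial effective stress: σ'_0 = σ_v − u = 104.14 − 50.031 = 54.109 kPa.
Final effective stress: σ'_f = 54.109 + 31.9 = 86.009 kPa.
σ'_f = 86.009 ≤ σ'_p = 143 kPa, so the clay remains overconsolidated and only the recompression index applies:
S_c = C_r·H/(1+e₀)·log₁₀(σ'_f/σ'_0) = 0.024×7.2/1.69×log₁₀(86.009/54.109)
    = 0.10225 × 0.20127 = 0.02058 m

S_c ≈ 20.6 mm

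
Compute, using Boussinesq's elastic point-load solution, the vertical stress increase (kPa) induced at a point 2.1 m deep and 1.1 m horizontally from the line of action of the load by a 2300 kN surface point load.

Δσ_z ≈ 136 kPa

Boussinesq vertical stress below a point load on an elastic half-space:
Δσ_z = 3P/(2πz²) · [1 + (r/z)²]^(−5/2)
r/z = 1.1/2.1 = 0.52381; [1+(r/z)²]^(−5/2) = 0.54545.
Δσ_z = 3×2300/(2π×2.1²) × 0.54545 = 249.02 × 0.54545 = 135.8 kPa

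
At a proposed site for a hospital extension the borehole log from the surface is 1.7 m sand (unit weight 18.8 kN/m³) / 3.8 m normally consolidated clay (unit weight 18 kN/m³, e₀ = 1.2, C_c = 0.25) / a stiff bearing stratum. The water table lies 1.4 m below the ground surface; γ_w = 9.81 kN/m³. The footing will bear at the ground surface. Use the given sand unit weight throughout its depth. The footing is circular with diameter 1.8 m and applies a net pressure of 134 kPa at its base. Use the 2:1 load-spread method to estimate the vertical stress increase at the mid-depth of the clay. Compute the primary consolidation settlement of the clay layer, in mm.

S_c ≈ 54 mm

Mid-depth of clay below the ground surface: z = 1.7 + 3.8/2 = 3.6 m.
Total vertical stress at mid-clay: σ_v = 18.8×1.7 + 18×1.9 = 66.16 kPa.
Pore pressure: u = 9.81×(3.6 − 1.4) = 21.582 kPa.
Initial effective stress: σ'_0 = σ_v − u = 66.16 − 21.582 = 44.578 kPa.
Stress increase at mid-clay by the 2:1 spreading method:
Δσ ≈ qD²/(D+z)² = 134×1.8²/(1.8+3.6)² = 14.889 kPa
Final effective stress: σ'_f = σ'_0 + Δσ = 44.578 + 14.889 = 59.467 kPa.
Normally consolidated clay, so the full stress increment lies on the virgin compression line:
S_c = C_c·H/(1+e₀)·log₁₀(σ'_f/σ'_0) = 0.25×3.8/(1+1.2)×log₁₀(59.467/44.578)
    = 0.43182 × 0.12516 = 0.05405 m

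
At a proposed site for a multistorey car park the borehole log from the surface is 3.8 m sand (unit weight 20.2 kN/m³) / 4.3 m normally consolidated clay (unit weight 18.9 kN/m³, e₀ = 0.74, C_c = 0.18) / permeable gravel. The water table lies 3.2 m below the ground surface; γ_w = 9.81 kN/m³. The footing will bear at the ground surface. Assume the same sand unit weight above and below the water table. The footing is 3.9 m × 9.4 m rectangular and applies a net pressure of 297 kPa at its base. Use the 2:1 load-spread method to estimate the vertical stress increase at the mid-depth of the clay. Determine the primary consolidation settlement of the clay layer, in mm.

S_c ≈ 113 mm

Mid-depth of clay below the ground surface: z = 3.8 + 4.3/2 = 5.95 m.
Total vertical stress at mid-clay: σ_v = 20.2×3.8 + 18.9×2.15 = 117.39 kPa.
Pore pressure: u = 9.81×(5.95 − 3.2) = 26.978 kPa.
Initial effective stress: σ'_0 = σ_v − u = 117.39 − 26.978 = 90.412 kPa.
Stress increase at mid-clay by the 2:1 spreading method:
Δσ = qBL/((B+z)(L+z)) = 297×3.9×9.4/((3.9+5.95)(9.4+5.95)) = 72.012 kPa
Final effective stress: σ'_f = σ'_0 + Δσ = 90.412 + 72.012 = 162.42 kPa.
Normally consolidated clay, so the full stress increment lies on the virgin compression line:
S_c = C_c·H/(1+e₀)·log₁₀(σ'_f/σ'_0) = 0.18×4.3/(1+0.74)×log₁₀(162.42/90.412)
    = 0.44483 × 0.25441 = 0.1132 m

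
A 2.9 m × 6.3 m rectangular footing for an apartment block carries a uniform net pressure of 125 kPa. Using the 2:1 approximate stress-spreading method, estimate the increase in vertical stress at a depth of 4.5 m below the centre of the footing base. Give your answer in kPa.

By the 2:1 method the load spreads at 1 horizontal : 2 vertical, so at depth z the loaded area has grown by z in each plan dimension:
Δσ = qBL/((B+z)(L+z)) = 125×2.9×6.3/((2.9+4.5)(6.3+4.5)) = 28.575 kPa

Δσ_z ≈ 28.6 kPa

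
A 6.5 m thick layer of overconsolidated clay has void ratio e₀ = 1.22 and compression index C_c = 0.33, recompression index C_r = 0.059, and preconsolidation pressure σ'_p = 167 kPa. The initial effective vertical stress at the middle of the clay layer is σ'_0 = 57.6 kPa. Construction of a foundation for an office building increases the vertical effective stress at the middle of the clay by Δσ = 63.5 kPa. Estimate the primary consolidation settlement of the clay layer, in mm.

S_c ≈ 55.7 mm

Final effective stress: σ'_f = 57.6 + 63.5 = 121.1 kPa.
σ'_f = 121.1 ≤ σ'_p = 167 kPa, so the clay remains overconsolidated and only the recompression index applies:
S_c = C_r·H/(1+e₀)·log₁₀(σ'_f/σ'_0) = 0.059×6.5/2.22×log₁₀(121.1/57.6)
    = 0.17275 × 0.32272 = 0.05575 m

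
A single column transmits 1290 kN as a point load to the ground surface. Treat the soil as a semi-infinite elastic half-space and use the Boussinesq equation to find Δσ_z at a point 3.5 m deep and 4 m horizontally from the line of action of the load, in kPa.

Δσ_z ≈ 6.23 kPa

Boussinesq vertical stress below a point load on an elastic half-space:
Δσ_z = 3P/(2πz²) · [1 + (r/z)²]^(−5/2)
r/z = 4/3.5 = 1.1429; [1+(r/z)²]^(−5/2) = 0.12382.
Δσ_z = 3×1290/(2π×3.5²) × 0.12382 = 50.28 × 0.12382 = 6.226 kPa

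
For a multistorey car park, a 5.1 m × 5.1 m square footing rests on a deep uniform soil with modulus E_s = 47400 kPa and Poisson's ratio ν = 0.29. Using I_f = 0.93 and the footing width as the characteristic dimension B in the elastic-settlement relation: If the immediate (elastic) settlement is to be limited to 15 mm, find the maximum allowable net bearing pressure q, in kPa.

S_e = q·B·(1−ν²)/E_s · I_f  ⇒  q = S_e·E_s / (B·(1−ν²)·I_f).
q = 0.015 × 47400 / (5.1 × 0.9159 × 0.93) = 163.7 kPa

q ≈ 164 kPa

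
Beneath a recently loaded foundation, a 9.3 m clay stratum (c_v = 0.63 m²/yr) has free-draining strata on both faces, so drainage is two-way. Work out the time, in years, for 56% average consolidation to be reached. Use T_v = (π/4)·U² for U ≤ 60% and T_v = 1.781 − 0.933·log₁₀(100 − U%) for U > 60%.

t ≈ 8.45 years

Drainage path length: H_d = H/2 = 4.65 m (double drainage).
U ≤ 60%: T_v = (π/4)·U² = (π/4)×0.56² = 0.2463.
t = T_v·H_d²/c_v = 0.2463×4.65²/0.63 = 8.453 years.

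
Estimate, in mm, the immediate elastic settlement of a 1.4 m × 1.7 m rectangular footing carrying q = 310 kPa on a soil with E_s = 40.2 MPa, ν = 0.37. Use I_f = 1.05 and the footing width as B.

Immediate (elastic) settlement: S_e = q·B·(1−ν²)/E_s · I_f.
E_s = 40.2 MPa = 40200 kPa.
S_e = 310 × 1.4 × (1 − 0.37²) / 40200 × 1.05
    = 310 × 1.4 × 0.8631 / 40200 × 1.05
    = 0.009784 m = 9.784 mm

S_e ≈ 9.78 mm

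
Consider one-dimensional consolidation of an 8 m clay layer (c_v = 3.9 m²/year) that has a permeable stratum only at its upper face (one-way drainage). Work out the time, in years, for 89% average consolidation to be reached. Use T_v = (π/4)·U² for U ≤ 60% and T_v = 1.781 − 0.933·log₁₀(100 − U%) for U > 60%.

t ≈ 13.3 years

Drainage path length: H_d = H = 8 m (single drainage).
U > 60%: T_v = 1.781 − 0.933·log₁₀(100 − 89) = 0.80938.
t = T_v·H_d²/c_v = 0.80938×8²/3.9 = 13.28 years.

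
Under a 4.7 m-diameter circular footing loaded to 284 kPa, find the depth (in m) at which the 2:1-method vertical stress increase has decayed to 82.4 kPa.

2:1 spreading — at depth z the loaded area has grown by z in each plan dimension:
qD²/(D+z)² = Δσ_z ⇒ z = D(√(q/Δσ_z) − 1) = 4.7×(√(284/82.4) − 1) = 4.026 m

z ≈ 4.03 m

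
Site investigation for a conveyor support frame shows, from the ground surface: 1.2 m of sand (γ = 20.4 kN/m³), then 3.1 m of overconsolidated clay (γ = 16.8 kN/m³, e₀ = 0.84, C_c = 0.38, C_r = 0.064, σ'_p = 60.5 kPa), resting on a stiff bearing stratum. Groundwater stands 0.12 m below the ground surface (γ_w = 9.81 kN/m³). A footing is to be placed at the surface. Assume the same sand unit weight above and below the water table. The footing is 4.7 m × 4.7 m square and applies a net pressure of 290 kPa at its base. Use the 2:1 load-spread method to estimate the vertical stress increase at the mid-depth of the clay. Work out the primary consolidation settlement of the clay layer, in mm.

Mid-depth of clay below the ground surface: z = 1.2 + 3.1/2 = 2.75 m.
Total vertical stress at mid-clay: σ_v = 20.4×1.2 + 16.8×1.55 = 50.52 kPa.
Pore pressure: u = 9.81×(2.75 − 0.12) = 25.8 kPa.
Initial effective stress: σ'_0 = σ_v − u = 50.52 − 25.8 = 24.72 kPa.
Stress increase at mid-clay by the 2:1 spreading method:
Δσ = qBL/((B+z)(L+z)) = 290×4.7×4.7/((4.7+2.75)(4.7+2.75)) = 115.42 kPa
Final effective stress: σ'_f = 24.72 + 115.42 = 140.14 kPa.
σ'_f = 140.14 > σ'_p = 60.5 kPa, so the stress path crosses the preconsolidation pressure — recompression up to σ'_p, then virgin compression beyond:
S_c = H/(1+e₀)·[C_r·log₁₀(σ'_p/σ'_0) + C_c·log₁₀(σ'_f/σ'_p)]
    = 3.1/1.84 × [0.064×log₁₀(60.5/24.72) + 0.38×log₁₀(140.14/60.5)]
    = 1.6848 × [0.024877 + 0.13863] = 0.2755 m

S_c ≈ 275 mm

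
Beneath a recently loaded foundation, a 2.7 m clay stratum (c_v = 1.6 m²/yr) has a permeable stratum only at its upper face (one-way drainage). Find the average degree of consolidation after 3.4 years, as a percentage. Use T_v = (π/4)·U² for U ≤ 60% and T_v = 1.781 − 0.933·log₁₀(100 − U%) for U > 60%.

Drainage path length: H_d = H = 2.7 m (single drainage).
T_v = c_v·t/H_d² = 1.6×3.4/2.7² = 0.74623.
T_v = 0.74623 corresponds to the U > 60% branch:
U = 1 − 10^((1.781 − T_v)/0.933)/100 = 0.8714

U ≈ 87.1 %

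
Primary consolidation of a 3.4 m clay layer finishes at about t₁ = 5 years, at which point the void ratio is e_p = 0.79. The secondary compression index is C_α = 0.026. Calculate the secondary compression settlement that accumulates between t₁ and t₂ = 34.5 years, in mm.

Secondary compression: S_s = C_α·H/(1+e_p)·log₁₀(t₂/t₁)
S_s = 0.026×3.4/(1+0.79)×log₁₀(34.5/5)
    = 0.04939 × 0.8388 = 0.04143 m

S_s ≈ 41.4 mm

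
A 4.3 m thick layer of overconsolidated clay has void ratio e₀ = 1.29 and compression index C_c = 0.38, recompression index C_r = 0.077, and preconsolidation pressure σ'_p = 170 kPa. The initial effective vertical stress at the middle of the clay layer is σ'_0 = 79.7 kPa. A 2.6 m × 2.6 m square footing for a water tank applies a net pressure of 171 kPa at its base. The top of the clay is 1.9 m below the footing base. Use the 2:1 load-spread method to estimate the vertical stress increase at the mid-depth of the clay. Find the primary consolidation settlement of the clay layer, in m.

Mid-depth of clay below the footing base: z = 1.9 + 4.3/2 = 4.05 m.
Stress increase at mid-clay by the 2:1 spreading method:
Δσ = qBL/((B+z)(L+z)) = 171×2.6×2.6/((2.6+4.05)(2.6+4.05)) = 26.14 kPa
Final effective stress: σ'_f = 79.7 + 26.14 = 105.84 kPa.
σ'_f = 105.84 ≤ σ'_p = 170 kPa, so the clay remains overconsolidated and only the recompression index applies:
S_c = C_r·H/(1+e₀)·log₁₀(σ'_f/σ'_0) = 0.077×4.3/2.29×log₁₀(105.84/79.7)
    = 0.14458 × 0.12319 = 0.01781 m

S_c ≈ 0.0178 m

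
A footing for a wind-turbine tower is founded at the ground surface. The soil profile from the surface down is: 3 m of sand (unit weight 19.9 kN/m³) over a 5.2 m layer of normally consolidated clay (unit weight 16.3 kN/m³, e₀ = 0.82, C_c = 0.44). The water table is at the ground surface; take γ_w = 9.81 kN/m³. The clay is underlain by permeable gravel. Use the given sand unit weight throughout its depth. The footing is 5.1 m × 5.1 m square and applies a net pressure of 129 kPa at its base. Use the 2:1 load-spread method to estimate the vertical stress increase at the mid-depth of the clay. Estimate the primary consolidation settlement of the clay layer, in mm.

Mid-depth of clay below the ground surface: z = 3 + 5.2/2 = 5.6 m.
Total vertical stress at mid-clay: σ_v = 19.9×3 + 16.3×2.6 = 102.08 kPa.
Pore pressure: u = 9.81×(5.6 − 0) = 54.936 kPa.
Initial effective stress: σ'_0 = σ_v − u = 102.08 − 54.936 = 47.144 kPa.
Stress increase at mid-clay by the 2:1 spreading method:
Δσ = qBL/((B+z)(L+z)) = 129×5.1×5.1/((5.1+5.6)(5.1+5.6)) = 29.306 kPa
Final effective stress: σ'_f = σ'_0 + Δσ = 47.144 + 29.306 = 76.45 kPa.
Normally consolidated clay, so the full stress increment lies on the virgin compression line:
S_c = C_c·H/(1+e₀)·log₁₀(σ'_f/σ'_0) = 0.44×5.2/(1+0.82)×log₁₀(76.45/47.144)
    = 1.2571 × 0.20995 = 0.2639 m

S_c ≈ 264 mm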